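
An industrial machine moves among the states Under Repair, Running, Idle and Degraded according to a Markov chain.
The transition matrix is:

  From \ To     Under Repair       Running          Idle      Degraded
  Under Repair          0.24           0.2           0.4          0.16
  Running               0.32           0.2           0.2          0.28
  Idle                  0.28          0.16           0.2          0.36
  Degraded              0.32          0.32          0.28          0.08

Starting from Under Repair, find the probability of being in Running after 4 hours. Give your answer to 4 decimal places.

0.2149

Propagate the distribution vector 4 hours from Under Repair.
After 0 hours: (1.0000, 0.0000, 0.0000, 0.0000)
After 1 hour: (0.2400, 0.2000, 0.4000, 0.1600)
After 2 hours: (0.2848, 0.2032, 0.2608, 0.2512)
After 3 hours: (0.2868, 0.2197, 0.2771, 0.2164)
After 4 hours: (0.2860, 0.2149, 0.2747, 0.2245)
P(in Running after 4 hours) = 0.2149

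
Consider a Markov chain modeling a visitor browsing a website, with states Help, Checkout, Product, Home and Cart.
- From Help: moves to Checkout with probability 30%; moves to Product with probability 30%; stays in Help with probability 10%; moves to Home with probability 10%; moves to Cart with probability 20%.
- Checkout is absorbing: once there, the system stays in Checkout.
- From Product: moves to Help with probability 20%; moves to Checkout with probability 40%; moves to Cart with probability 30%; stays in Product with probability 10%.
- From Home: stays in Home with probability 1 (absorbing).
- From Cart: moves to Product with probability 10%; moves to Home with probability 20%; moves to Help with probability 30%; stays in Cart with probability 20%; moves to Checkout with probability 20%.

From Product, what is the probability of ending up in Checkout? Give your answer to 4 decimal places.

0.8217

Let h(s) be the probability of absorption at Checkout starting from transient state s. Then h(Checkout) = 1 and h(Home) = 0. By first-step analysis:
h(Help) = 0.1·h(Help) + 0.3·1 + 0.3·h(Product) + 0.1·0 + 0.2·h(Cart)
h(Product) = 0.2·h(Help) + 0.4·1 + 0.1·h(Product) + 0.3·h(Cart)
h(Cart) = 0.3·h(Help) + 0.2·1 + 0.1·h(Product) + 0.2·0 + 0.2·h(Cart)
Solving: h(Help) = 0.7480, h(Product) = 0.8217, h(Cart) = 0.6332.
Starting from Product, the probability is 0.8217.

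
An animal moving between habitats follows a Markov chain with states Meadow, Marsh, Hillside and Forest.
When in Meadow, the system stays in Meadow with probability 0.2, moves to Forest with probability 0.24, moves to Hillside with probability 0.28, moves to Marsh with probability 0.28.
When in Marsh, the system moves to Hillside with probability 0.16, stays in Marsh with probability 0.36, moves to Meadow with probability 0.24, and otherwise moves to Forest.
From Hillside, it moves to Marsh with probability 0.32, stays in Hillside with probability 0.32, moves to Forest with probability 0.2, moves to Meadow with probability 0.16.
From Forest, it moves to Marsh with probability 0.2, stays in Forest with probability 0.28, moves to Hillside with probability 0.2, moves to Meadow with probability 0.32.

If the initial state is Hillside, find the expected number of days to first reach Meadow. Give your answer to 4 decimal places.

Let t(s) be the expected number of days to first reach Meadow from state s, with t(Meadow) = 0. Conditioning on the first day:
t(Marsh) = 1 + 0.36·t(Marsh) + 0.16·t(Hillside) + 0.24·t(Forest)
t(Hillside) = 1 + 0.32·t(Marsh) + 0.32·t(Hillside) + 0.2·t(Forest)
t(Forest) = 1 + 0.2·t(Marsh) + 0.2·t(Hillside) + 0.28·t(Forest)
Solving: t(Marsh) = 4.1124, t(Hillside) = 4.5195, t(Forest) = 3.7866.
Expected days from Hillside to Meadow: 4.5195.

4.5195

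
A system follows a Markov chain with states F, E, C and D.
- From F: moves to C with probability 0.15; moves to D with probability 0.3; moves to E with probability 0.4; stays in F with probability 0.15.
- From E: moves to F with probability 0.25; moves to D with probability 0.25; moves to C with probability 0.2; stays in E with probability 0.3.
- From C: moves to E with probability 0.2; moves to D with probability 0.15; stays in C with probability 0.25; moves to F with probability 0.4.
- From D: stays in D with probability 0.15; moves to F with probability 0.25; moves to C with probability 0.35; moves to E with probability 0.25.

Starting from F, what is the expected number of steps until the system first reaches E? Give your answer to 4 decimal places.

Let t(s) be the expected number of steps to first reach E from state s, with t(E) = 0. Conditioning on the first step:
t(F) = 1 + 0.15·t(F) + 0.15·t(C) + 0.3·t(D)
t(C) = 1 + 0.4·t(F) + 0.25·t(C) + 0.15·t(D)
t(D) = 1 + 0.25·t(F) + 0.35·t(C) + 0.15·t(D)
Solving: t(F) = 3.1106, t(C) = 3.7167, t(D) = 3.6218.
Expected steps from F to E: 3.1106.

3.1106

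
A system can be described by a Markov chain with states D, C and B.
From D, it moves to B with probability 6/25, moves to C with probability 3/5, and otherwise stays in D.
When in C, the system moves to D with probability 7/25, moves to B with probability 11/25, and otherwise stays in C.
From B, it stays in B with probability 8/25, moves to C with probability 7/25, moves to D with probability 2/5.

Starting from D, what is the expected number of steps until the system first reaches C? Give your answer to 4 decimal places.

1.9360

Let t(s) be the expected number of steps to first reach C from state s, with t(C) = 0. Conditioning on the first step:
t(D) = 1 + 0.16·t(D) + 0.24·t(B)
t(B) = 1 + 0.4·t(D) + 0.32·t(B)
Solving: t(D) = 1.9360, t(B) = 2.6094.
Expected steps from D to C: 1.9360.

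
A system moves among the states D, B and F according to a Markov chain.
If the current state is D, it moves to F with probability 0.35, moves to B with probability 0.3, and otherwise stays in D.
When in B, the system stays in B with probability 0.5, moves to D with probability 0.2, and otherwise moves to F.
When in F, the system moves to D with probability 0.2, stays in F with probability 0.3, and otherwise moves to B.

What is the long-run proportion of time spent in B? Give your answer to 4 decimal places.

Let the stationary distribution be π with π = πP and π_1 + π_2 + π_3 = 1.
π_1 = 0.35·π_1 + 0.2·π_2 + 0.2·π_3
π_2 = 0.3·π_1 + 0.5·π_2 + 0.5·π_3
Solving with the normalization constraint gives π = (0.2353, 0.4529, 0.3118).
So the stationary probability of B is 0.4529.

0.4529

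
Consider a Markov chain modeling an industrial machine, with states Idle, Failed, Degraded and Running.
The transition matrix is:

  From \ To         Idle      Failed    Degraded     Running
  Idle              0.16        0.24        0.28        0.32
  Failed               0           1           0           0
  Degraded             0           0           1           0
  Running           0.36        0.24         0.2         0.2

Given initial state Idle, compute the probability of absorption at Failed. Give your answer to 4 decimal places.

Let h(s) be the probability of absorption at Failed starting from transient state s. Then h(Failed) = 1 and h(Degraded) = 0. By first-step analysis:
h(Idle) = 0.16·h(Idle) + 0.24·1 + 0.28·0 + 0.32·h(Running)
h(Running) = 0.36·h(Idle) + 0.24·1 + 0.2·0 + 0.2·h(Running)
Solving: h(Idle) = 0.4828, h(Running) = 0.5172.
Starting from Idle, the probability is 0.4828.

0.4828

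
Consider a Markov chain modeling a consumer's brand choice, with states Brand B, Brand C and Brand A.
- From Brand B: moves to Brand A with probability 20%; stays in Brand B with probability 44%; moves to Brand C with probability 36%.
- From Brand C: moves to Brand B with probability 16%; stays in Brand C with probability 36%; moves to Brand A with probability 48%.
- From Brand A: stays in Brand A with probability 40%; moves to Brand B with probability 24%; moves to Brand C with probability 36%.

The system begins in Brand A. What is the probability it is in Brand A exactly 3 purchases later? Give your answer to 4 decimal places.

Propagate the distribution vector 3 purchases from Brand A.
After 0 purchases: (0.0000, 0.0000, 1.0000)
After 1 purchase: (0.2400, 0.3600, 0.4000)
After 2 purchases: (0.2592, 0.3600, 0.3808)
After 3 purchases: (0.2630, 0.3600, 0.3770)
P(in Brand A after 3 purchases) = 0.3770

0.3770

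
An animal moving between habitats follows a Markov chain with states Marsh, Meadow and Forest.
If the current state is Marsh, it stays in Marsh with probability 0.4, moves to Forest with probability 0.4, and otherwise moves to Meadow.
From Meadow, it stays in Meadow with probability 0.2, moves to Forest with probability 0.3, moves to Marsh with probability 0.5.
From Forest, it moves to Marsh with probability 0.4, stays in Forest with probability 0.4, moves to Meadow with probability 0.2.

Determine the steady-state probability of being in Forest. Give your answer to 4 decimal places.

Let the stationary distribution be π with π = πP and π_1 + π_2 + π_3 = 1.
π_1 = 0.4·π_1 + 0.5·π_2 + 0.4·π_3
π_2 = 0.2·π_1 + 0.2·π_2 + 0.2·π_3
Solving with the normalization constraint gives π = (0.4200, 0.2000, 0.3800).
So the stationary probability of Forest is 0.3800.

0.3800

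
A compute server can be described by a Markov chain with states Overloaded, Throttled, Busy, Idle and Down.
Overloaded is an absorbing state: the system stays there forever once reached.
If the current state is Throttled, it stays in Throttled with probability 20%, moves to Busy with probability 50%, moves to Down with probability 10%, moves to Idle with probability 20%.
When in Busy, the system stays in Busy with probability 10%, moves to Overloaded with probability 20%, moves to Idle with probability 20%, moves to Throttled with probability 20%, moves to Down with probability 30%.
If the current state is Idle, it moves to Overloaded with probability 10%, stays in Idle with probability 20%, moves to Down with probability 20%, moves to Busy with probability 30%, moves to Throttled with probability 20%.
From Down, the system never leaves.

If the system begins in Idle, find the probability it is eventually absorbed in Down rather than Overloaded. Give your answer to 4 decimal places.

0.6579

Let h(s) be the probability of absorption at Down starting from transient state s. Then h(Down) = 1 and h(Overloaded) = 0. By first-step analysis:
h(Throttled) = 0.2·h(Throttled) + 0.5·h(Busy) + 0.2·h(Idle) + 0.1·1
h(Busy) = 0.2·0 + 0.2·h(Throttled) + 0.1·h(Busy) + 0.2·h(Idle) + 0.3·1
h(Idle) = 0.1·0 + 0.2·h(Throttled) + 0.3·h(Busy) + 0.2·h(Idle) + 0.2·1
Solving: h(Throttled) = 0.6842, h(Busy) = 0.6316, h(Idle) = 0.6579.
Starting from Idle, the probability is 0.6579.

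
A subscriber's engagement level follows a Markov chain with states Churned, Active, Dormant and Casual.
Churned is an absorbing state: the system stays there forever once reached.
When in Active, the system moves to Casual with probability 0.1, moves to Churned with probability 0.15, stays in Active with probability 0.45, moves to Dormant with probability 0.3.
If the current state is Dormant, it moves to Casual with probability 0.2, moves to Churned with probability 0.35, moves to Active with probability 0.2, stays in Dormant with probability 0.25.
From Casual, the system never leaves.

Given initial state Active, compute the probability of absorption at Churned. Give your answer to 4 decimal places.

0.6170

Let h(s) be the probability of absorption at Churned starting from transient state s. Then h(Churned) = 1 and h(Casual) = 0. By first-step analysis:
h(Active) = 0.15·1 + 0.45·h(Active) + 0.3·h(Dormant) + 0.1·0
h(Dormant) = 0.35·1 + 0.2·h(Active) + 0.25·h(Dormant) + 0.2·0
Solving: h(Active) = 0.6170, h(Dormant) = 0.6312.
Starting from Active, the probability is 0.6170.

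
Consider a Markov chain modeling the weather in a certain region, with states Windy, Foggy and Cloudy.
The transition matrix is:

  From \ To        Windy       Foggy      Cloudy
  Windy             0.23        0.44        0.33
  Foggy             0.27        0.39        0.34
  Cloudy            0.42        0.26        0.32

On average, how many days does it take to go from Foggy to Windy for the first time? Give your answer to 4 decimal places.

Let t(s) be the expected number of days to first reach Windy from state s, with t(Windy) = 0. Conditioning on the first day:
t(Foggy) = 1 + 0.39·t(Foggy) + 0.34·t(Cloudy)
t(Cloudy) = 1 + 0.26·t(Foggy) + 0.32·t(Cloudy)
Solving: t(Foggy) = 3.1250, t(Cloudy) = 2.6654.
Expected days from Foggy to Windy: 3.1250.

3.1250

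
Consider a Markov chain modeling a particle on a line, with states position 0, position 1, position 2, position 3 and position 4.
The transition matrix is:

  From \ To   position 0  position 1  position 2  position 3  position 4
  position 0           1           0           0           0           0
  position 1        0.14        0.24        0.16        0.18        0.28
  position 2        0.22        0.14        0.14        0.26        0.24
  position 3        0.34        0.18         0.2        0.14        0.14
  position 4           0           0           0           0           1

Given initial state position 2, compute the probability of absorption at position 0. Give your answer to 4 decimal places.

0.5094

Let h(s) be the probability of absorption at position 0 starting from transient state s. Then h(position 0) = 1 and h(position 4) = 0. By first-step analysis:
h(position 1) = 0.14·1 + 0.24·h(position 1) + 0.16·h(position 2) + 0.18·h(position 3) + 0.28·0
h(position 2) = 0.22·1 + 0.14·h(position 1) + 0.14·h(position 2) + 0.26·h(position 3) + 0.24·0
h(position 3) = 0.34·1 + 0.18·h(position 1) + 0.2·h(position 2) + 0.14·h(position 3) + 0.14·0
Solving: h(position 1) = 0.4347, h(position 2) = 0.5094, h(position 3) = 0.6048.
Starting from position 2, the probability is 0.5094.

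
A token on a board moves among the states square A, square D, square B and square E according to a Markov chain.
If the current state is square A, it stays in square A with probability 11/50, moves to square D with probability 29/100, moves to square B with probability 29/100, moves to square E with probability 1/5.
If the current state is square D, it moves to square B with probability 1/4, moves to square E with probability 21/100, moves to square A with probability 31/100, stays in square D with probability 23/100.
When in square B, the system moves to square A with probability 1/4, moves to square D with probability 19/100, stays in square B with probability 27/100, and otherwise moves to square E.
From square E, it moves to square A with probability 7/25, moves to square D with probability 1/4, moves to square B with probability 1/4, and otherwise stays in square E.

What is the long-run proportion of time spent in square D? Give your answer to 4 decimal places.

Let the stationary distribution be π with π = πP and π_1 + π_2 + π_3 + π_4 = 1.
π_1 = 0.22·π_1 + 0.31·π_2 + 0.25·π_3 + 0.28·π_4
π_2 = 0.29·π_1 + 0.23·π_2 + 0.19·π_3 + 0.25·π_4
π_3 = 0.29·π_1 + 0.25·π_2 + 0.27·π_3 + 0.25·π_4
Solving with the normalization constraint gives π = (0.2634, 0.2398, 0.2659, 0.2309).
So the stationary probability of square D is 0.2398.

0.2398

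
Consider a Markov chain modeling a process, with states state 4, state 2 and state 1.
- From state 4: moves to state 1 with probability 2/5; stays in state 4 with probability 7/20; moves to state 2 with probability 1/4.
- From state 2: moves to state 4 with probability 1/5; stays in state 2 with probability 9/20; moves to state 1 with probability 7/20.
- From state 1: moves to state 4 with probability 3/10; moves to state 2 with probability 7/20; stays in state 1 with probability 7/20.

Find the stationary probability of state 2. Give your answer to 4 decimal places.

Let the stationary distribution be π with π = πP and π_1 + π_2 + π_3 = 1.
π_1 = 0.35·π_1 + 0.2·π_2 + 0.3·π_3
π_2 = 0.25·π_1 + 0.45·π_2 + 0.35·π_3
Solving with the normalization constraint gives π = (0.2781, 0.3580, 0.3639).
So the stationary probability of state 2 is 0.3580.

0.3580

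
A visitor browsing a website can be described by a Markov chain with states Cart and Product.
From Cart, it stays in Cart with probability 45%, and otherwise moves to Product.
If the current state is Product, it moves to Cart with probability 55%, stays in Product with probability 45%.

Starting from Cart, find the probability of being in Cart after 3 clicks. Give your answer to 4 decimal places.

0.4995

Propagate the distribution vector 3 clicks from Cart.
After 0 clicks: (1.0000, 0.0000)
After 1 click: (0.4500, 0.5500)
After 2 clicks: (0.5050, 0.4950)
After 3 clicks: (0.4995, 0.5005)
P(in Cart after 3 clicks) = 0.4995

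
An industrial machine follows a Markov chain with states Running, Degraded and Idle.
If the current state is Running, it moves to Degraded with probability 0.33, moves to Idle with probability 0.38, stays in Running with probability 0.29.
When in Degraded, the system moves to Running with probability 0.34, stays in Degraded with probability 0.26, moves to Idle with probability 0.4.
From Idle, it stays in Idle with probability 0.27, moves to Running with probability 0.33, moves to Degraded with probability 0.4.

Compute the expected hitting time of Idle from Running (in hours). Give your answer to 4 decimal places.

2.5895

Let t(s) be the expected number of hours to first reach Idle from state s, with t(Idle) = 0. Conditioning on the first hour:
t(Running) = 1 + 0.29·t(Running) + 0.33·t(Degraded)
t(Degraded) = 1 + 0.34·t(Running) + 0.26·t(Degraded)
Solving: t(Running) = 2.5895, t(Degraded) = 2.5411.
Expected hours from Running to Idle: 2.5895.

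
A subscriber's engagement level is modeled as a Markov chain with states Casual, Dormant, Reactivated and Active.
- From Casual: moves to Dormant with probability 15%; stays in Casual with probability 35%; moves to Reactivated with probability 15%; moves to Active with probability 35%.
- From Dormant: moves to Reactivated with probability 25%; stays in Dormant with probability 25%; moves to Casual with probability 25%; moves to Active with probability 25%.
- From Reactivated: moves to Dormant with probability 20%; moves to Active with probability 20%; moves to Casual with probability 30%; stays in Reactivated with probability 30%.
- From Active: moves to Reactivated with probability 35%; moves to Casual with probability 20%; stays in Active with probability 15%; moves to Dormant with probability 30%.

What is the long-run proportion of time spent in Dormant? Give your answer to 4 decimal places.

Let the stationary distribution be π with π = πP and π_1 + π_2 + π_3 + π_4 = 1.
π_1 = 0.35·π_1 + 0.25·π_2 + 0.3·π_3 + 0.2·π_4
π_2 = 0.15·π_1 + 0.25·π_2 + 0.2·π_3 + 0.3·π_4
π_3 = 0.15·π_1 + 0.25·π_2 + 0.3·π_3 + 0.35·π_4
Solving with the normalization constraint gives π = (0.2788, 0.2212, 0.2592, 0.2408).
So the stationary probability of Dormant is 0.2212.

0.2212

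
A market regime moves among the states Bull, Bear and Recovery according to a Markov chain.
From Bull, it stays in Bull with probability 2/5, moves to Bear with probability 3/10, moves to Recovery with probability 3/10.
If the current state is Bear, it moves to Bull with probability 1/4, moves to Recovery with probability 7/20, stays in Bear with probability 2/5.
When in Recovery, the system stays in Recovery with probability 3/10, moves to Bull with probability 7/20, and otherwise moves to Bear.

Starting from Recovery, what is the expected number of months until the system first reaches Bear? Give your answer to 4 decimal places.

3.0159

Let t(s) be the expected number of months to first reach Bear from state s, with t(Bear) = 0. Conditioning on the first month:
t(Bull) = 1 + 0.4·t(Bull) + 0.3·t(Recovery)
t(Recovery) = 1 + 0.35·t(Bull) + 0.3·t(Recovery)
Solving: t(Bull) = 3.1746, t(Recovery) = 3.0159.
Expected months from Recovery to Bear: 3.0159.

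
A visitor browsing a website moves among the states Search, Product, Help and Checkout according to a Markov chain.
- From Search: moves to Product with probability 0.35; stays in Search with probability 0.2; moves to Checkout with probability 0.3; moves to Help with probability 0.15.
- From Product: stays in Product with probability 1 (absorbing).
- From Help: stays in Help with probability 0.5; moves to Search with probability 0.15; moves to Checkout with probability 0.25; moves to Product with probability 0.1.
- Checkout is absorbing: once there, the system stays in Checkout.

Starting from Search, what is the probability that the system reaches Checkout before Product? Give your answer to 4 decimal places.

0.4967

Let h(s) be the probability of absorption at Checkout starting from transient state s. Then h(Checkout) = 1 and h(Product) = 0. By first-step analysis:
h(Search) = 0.2·h(Search) + 0.35·0 + 0.15·h(Help) + 0.3·1
h(Help) = 0.15·h(Search) + 0.1·0 + 0.5·h(Help) + 0.25·1
Solving: h(Search) = 0.4967, h(Help) = 0.6490.
Starting from Search, the probability is 0.4967.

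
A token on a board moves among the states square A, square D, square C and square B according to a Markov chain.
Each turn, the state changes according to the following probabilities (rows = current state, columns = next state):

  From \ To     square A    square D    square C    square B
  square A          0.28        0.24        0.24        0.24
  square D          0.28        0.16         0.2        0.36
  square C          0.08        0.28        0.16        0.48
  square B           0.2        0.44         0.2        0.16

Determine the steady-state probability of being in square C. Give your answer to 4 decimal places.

Let the stationary distribution be π with π = πP and π_1 + π_2 + π_3 + π_4 = 1.
π_1 = 0.28·π_1 + 0.28·π_2 + 0.08·π_3 + 0.2·π_4
π_2 = 0.24·π_1 + 0.16·π_2 + 0.28·π_3 + 0.44·π_4
π_3 = 0.24·π_1 + 0.2·π_2 + 0.16·π_3 + 0.2·π_4
Solving with the normalization constraint gives π = (0.2160, 0.2849, 0.2006, 0.2985).
So the stationary probability of square C is 0.2006.

0.2006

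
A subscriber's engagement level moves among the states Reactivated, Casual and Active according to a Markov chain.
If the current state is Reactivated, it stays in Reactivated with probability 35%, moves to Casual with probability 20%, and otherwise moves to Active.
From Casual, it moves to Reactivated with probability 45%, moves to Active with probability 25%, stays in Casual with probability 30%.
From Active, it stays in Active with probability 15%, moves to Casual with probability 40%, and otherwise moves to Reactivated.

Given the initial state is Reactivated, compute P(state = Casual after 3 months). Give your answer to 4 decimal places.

Propagate the distribution vector 3 months from Reactivated.
After 0 months: (1.0000, 0.0000, 0.0000)
After 1 month: (0.3500, 0.2000, 0.4500)
After 2 months: (0.4150, 0.3100, 0.2750)
After 3 months: (0.4085, 0.2860, 0.3055)
P(in Casual after 3 months) = 0.2860

0.2860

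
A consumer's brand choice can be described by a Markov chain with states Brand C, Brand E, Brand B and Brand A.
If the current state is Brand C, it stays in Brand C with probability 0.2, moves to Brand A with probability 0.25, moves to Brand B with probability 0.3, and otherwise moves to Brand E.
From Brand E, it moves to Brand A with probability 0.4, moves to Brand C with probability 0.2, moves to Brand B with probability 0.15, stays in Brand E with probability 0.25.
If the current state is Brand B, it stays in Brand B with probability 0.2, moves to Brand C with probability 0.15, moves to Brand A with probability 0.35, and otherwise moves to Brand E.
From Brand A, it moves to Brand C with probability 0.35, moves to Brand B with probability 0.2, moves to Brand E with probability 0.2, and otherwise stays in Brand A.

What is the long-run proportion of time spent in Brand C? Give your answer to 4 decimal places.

Let the stationary distribution be π with π = πP and π_1 + π_2 + π_3 + π_4 = 1.
π_1 = 0.2·π_1 + 0.2·π_2 + 0.15·π_3 + 0.35·π_4
π_2 = 0.25·π_1 + 0.25·π_2 + 0.3·π_3 + 0.2·π_4
π_3 = 0.3·π_1 + 0.15·π_2 + 0.2·π_3 + 0.2·π_4
Solving with the normalization constraint gives π = (0.2356, 0.2452, 0.2113, 0.3079).
So the stationary probability of Brand C is 0.2356.

0.2356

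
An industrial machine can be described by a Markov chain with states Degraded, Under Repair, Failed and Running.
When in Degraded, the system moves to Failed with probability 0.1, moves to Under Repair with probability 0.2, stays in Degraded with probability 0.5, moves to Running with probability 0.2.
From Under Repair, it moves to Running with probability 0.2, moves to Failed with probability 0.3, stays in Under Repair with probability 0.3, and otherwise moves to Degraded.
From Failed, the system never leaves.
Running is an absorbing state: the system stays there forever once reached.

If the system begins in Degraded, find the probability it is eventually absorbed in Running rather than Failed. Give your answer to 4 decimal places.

0.5806

Let h(s) be the probability of absorption at Running starting from transient state s. Then h(Running) = 1 and h(Failed) = 0. By first-step analysis:
h(Degraded) = 0.5·h(Degraded) + 0.2·h(Under Repair) + 0.1·0 + 0.2·1
h(Under Repair) = 0.2·h(Degraded) + 0.3·h(Under Repair) + 0.3·0 + 0.2·1
Solving: h(Degraded) = 0.5806, h(Under Repair) = 0.4516.
Starting from Degraded, the probability is 0.5806.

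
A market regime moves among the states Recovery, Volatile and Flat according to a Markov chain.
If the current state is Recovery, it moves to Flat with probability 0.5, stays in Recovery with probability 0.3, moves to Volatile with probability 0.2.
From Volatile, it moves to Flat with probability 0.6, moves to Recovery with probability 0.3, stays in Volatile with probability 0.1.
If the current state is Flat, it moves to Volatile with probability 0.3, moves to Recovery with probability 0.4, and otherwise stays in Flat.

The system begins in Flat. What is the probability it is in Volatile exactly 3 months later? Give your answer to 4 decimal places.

Propagate the distribution vector 3 months from Flat.
After 0 months: (0.0000, 0.0000, 1.0000)
After 1 month: (0.4000, 0.3000, 0.3000)
After 2 months: (0.3300, 0.2000, 0.4700)
After 3 months: (0.3470, 0.2270, 0.4260)
P(in Volatile after 3 months) = 0.2270

0.2270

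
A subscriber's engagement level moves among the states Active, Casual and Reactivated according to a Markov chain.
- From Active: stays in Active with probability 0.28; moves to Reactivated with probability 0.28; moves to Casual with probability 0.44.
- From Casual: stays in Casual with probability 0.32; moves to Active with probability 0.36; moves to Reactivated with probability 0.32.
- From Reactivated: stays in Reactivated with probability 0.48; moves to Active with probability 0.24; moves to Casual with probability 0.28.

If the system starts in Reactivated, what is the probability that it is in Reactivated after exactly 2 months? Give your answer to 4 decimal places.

Sum over the intermediate state after 1 month:
P = P(Reactivated→Active)·P(Active→Reactivated) + P(Reactivated→Casual)·P(Casual→Reactivated) + P(Reactivated→Reactivated)·P(Reactivated→Reactivated)
  = 0.24×0.28 + 0.28×0.32 + 0.48×0.48
  = 0.0672 + 0.0896 + 0.2304 = 0.3872

0.3872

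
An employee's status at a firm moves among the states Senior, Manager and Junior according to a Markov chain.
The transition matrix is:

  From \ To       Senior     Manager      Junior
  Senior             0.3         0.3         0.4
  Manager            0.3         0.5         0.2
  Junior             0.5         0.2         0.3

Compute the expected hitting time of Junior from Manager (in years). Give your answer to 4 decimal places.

Let t(s) be the expected number of years to first reach Junior from state s, with t(Junior) = 0. Conditioning on the first year:
t(Senior) = 1 + 0.3·t(Senior) + 0.3·t(Manager)
t(Manager) = 1 + 0.3·t(Senior) + 0.5·t(Manager)
Solving: t(Senior) = 3.0769, t(Manager) = 3.8462.
Expected years from Manager to Junior: 3.8462.

3.8462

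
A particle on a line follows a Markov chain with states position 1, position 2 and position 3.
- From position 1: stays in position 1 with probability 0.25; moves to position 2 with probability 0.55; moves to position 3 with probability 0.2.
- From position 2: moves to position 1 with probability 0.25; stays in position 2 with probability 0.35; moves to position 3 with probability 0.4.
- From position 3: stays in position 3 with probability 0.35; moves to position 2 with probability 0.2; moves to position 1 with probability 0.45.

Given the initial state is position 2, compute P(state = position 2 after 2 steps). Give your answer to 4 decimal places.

Sum over the intermediate state after 1 step:
P = P(position 2→position 1)·P(position 1→position 2) + P(position 2→position 2)·P(position 2→position 2) + P(position 2→position 3)·P(position 3→position 2)
  = 0.25×0.55 + 0.35×0.35 + 0.4×0.2
  = 0.1375 + 0.1225 + 0.0800 = 0.3400

0.3400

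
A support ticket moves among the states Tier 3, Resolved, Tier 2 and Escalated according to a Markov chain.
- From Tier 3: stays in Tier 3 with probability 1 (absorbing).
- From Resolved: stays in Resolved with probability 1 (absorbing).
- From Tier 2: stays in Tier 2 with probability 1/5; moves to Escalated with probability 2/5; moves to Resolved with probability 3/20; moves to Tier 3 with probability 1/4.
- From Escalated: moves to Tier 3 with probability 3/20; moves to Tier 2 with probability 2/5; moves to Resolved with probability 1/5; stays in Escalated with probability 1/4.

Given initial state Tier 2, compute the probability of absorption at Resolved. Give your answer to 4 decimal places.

Let h(s) be the probability of absorption at Resolved starting from transient state s. Then h(Resolved) = 1 and h(Tier 3) = 0. By first-step analysis:
h(Tier 2) = 0.25·0 + 0.15·1 + 0.2·h(Tier 2) + 0.4·h(Escalated)
h(Escalated) = 0.15·0 + 0.2·1 + 0.4·h(Tier 2) + 0.25·h(Escalated)
Solving: h(Tier 2) = 0.4375, h(Escalated) = 0.5000.
Starting from Tier 2, the probability is 0.4375.

0.4375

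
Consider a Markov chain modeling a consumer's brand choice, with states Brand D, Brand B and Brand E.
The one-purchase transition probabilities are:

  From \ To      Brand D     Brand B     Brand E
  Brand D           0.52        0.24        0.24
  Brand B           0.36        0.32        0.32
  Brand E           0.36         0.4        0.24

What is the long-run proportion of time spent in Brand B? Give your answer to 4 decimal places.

Let the stationary distribution be π with π = πP and π_1 + π_2 + π_3 = 1.
π_1 = 0.52·π_1 + 0.36·π_2 + 0.36·π_3
π_2 = 0.24·π_1 + 0.32·π_2 + 0.4·π_3
Solving with the normalization constraint gives π = (0.4286, 0.3069, 0.2646).
So the stationary probability of Brand B is 0.3069.

0.3069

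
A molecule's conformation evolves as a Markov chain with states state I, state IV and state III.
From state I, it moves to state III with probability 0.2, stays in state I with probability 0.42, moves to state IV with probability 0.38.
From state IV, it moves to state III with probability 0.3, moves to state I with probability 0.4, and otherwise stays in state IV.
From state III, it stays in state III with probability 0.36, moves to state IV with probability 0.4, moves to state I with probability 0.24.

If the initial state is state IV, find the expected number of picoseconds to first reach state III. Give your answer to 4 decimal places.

Let t(s) be the expected number of picoseconds to first reach state III from state s, with t(state III) = 0. Conditioning on the first picosecond:
t(state I) = 1 + 0.42·t(state I) + 0.38·t(state IV)
t(state IV) = 1 + 0.4·t(state I) + 0.3·t(state IV)
Solving: t(state I) = 4.2520, t(state IV) = 3.8583.
Expected picoseconds from state IV to state III: 3.8583.

3.8583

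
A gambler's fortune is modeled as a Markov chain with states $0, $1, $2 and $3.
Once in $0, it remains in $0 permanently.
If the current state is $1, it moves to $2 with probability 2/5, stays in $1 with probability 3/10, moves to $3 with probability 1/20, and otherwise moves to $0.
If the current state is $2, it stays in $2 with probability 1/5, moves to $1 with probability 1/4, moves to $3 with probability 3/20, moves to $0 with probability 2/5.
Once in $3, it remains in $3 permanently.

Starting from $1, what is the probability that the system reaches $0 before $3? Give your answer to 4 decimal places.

0.7826

Let h(s) be the probability of absorption at $0 starting from transient state s. Then h($0) = 1 and h($3) = 0. By first-step analysis:
h($1) = 0.25·1 + 0.3·h($1) + 0.4·h($2) + 0.05·0
h($2) = 0.4·1 + 0.25·h($1) + 0.2·h($2) + 0.15·0
Solving: h($1) = 0.7826, h($2) = 0.7446.
Starting from $1, the probability is 0.7826.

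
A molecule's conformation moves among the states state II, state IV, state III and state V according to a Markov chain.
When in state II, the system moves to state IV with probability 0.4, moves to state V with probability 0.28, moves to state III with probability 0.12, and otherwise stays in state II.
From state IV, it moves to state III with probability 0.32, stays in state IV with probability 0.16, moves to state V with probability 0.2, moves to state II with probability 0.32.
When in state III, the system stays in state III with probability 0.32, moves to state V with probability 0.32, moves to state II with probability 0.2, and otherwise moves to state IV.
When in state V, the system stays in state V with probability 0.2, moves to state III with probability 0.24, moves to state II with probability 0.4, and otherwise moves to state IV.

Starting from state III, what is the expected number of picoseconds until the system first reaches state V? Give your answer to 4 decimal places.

3.5054

Let t(s) be the expected number of picoseconds to first reach state V from state s, with t(state V) = 0. Conditioning on the first picosecond:
t(state II) = 1 + 0.2·t(state II) + 0.4·t(state IV) + 0.12·t(state III)
t(state IV) = 1 + 0.32·t(state II) + 0.16·t(state IV) + 0.32·t(state III)
t(state III) = 1 + 0.2·t(state II) + 0.16·t(state IV) + 0.32·t(state III)
Solving: t(state II) = 3.7538, t(state IV) = 3.9559, t(state III) = 3.5054.
Expected picoseconds from state III to state V: 3.5054.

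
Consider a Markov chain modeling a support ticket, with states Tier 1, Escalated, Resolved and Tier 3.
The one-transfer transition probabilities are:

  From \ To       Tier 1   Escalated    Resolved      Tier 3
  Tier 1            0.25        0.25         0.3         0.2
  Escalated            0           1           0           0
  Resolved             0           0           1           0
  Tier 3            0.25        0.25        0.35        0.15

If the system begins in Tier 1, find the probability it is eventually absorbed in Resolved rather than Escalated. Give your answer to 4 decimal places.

Let h(s) be the probability of absorption at Resolved starting from transient state s. Then h(Resolved) = 1 and h(Escalated) = 0. By first-step analysis:
h(Tier 1) = 0.25·h(Tier 1) + 0.25·0 + 0.3·1 + 0.2·h(Tier 3)
h(Tier 3) = 0.25·h(Tier 1) + 0.25·0 + 0.35·1 + 0.15·h(Tier 3)
Solving: h(Tier 1) = 0.5532, h(Tier 3) = 0.5745.
Starting from Tier 1, the probability is 0.5532.

0.5532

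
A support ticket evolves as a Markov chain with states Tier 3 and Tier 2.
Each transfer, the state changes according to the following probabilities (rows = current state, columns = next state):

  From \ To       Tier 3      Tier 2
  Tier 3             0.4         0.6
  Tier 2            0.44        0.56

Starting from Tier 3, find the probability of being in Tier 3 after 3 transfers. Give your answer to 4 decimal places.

Propagate the distribution vector 3 transfers from Tier 3.
After 0 transfers: (1.0000, 0.0000)
After 1 transfer: (0.4000, 0.6000)
After 2 transfers: (0.4240, 0.5760)
After 3 transfers: (0.4230, 0.5770)
P(in Tier 3 after 3 transfers) = 0.4230

0.4230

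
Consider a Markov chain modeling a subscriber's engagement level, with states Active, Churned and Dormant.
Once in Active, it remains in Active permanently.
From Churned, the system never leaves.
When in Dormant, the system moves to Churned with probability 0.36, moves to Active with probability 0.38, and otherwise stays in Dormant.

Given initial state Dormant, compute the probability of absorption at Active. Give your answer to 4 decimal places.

0.5135

Let h(s) be the probability of absorption at Active starting from transient state s. Then h(Active) = 1 and h(Churned) = 0. By first-step analysis:
h(Dormant) = 0.38·1 + 0.36·0 + 0.26·h(Dormant)
Solving: h(Dormant) = 0.5135.
Starting from Dormant, the probability is 0.5135.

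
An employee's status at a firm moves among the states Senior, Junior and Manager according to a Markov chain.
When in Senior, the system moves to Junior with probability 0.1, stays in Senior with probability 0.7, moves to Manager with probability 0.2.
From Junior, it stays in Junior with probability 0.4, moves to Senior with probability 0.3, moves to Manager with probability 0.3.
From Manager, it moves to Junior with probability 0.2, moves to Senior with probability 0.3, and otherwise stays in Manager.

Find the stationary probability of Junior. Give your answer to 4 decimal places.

Let the stationary distribution be π with π = πP and π_1 + π_2 + π_3 = 1.
π_1 = 0.7·π_1 + 0.3·π_2 + 0.3·π_3
π_2 = 0.1·π_1 + 0.4·π_2 + 0.2·π_3
Solving with the normalization constraint gives π = (0.5000, 0.1875, 0.3125).
So the stationary probability of Junior is 0.1875.

0.1875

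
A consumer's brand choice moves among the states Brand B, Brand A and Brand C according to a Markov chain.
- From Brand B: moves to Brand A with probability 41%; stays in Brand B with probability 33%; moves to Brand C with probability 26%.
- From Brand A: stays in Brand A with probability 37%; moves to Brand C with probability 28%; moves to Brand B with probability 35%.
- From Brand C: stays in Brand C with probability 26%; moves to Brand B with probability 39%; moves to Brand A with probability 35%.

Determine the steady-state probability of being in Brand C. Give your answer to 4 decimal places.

Let the stationary distribution be π with π = πP and π_1 + π_2 + π_3 = 1.
π_1 = 0.33·π_1 + 0.35·π_2 + 0.39·π_3
π_2 = 0.41·π_1 + 0.37·π_2 + 0.35·π_3
Solving with the normalization constraint gives π = (0.3536, 0.3788, 0.2676).
So the stationary probability of Brand C is 0.2676.

0.2676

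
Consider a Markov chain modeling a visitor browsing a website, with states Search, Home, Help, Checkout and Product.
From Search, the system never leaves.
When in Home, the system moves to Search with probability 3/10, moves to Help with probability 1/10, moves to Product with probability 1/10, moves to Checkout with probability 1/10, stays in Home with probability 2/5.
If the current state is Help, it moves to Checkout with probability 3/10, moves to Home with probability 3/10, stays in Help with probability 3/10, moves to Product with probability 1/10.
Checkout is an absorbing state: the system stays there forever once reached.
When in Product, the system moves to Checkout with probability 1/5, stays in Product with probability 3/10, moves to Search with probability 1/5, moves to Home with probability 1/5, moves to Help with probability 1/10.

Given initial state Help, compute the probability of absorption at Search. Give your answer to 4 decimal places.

0.3508

Let h(s) be the probability of absorption at Search starting from transient state s. Then h(Search) = 1 and h(Checkout) = 0. By first-step analysis:
h(Home) = 0.3·1 + 0.4·h(Home) + 0.1·h(Help) + 0.1·0 + 0.1·h(Product)
h(Help) = 0.3·h(Home) + 0.3·h(Help) + 0.3·0 + 0.1·h(Product)
h(Product) = 0.2·1 + 0.2·h(Home) + 0.1·h(Help) + 0.2·0 + 0.3·h(Product)
Solving: h(Home) = 0.6452, h(Help) = 0.3508, h(Product) = 0.5202.
Starting from Help, the probability is 0.3508.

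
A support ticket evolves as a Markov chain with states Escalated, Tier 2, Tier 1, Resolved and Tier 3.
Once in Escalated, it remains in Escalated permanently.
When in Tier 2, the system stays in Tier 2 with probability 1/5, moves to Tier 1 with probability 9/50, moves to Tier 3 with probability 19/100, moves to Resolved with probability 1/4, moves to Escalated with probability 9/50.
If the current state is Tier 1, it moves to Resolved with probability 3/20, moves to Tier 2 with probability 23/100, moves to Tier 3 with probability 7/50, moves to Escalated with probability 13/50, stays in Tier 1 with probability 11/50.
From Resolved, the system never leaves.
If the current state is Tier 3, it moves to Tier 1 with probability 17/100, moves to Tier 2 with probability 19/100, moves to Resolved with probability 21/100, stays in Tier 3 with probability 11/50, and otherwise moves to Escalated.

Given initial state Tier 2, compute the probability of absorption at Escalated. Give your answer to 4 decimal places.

0.4722

Let h(s) be the probability of absorption at Escalated starting from transient state s. Then h(Escalated) = 1 and h(Resolved) = 0. By first-step analysis:
h(Tier 2) = 0.18·1 + 0.2·h(Tier 2) + 0.18·h(Tier 1) + 0.25·0 + 0.19·h(Tier 3)
h(Tier 1) = 0.26·1 + 0.23·h(Tier 2) + 0.22·h(Tier 1) + 0.15·0 + 0.14·h(Tier 3)
h(Tier 3) = 0.21·1 + 0.19·h(Tier 2) + 0.17·h(Tier 1) + 0.21·0 + 0.22·h(Tier 3)
Solving: h(Tier 2) = 0.4722, h(Tier 1) = 0.5636, h(Tier 3) = 0.5071.
Starting from Tier 2, the probability is 0.4722.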